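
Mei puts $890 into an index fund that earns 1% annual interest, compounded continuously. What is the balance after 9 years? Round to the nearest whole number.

$974

A = P·e^(rt) = 890·e^(0.01·9) = 890·e^0.09.
e^0.09 ≈ 1.09417428, so A ≈ 973.8151.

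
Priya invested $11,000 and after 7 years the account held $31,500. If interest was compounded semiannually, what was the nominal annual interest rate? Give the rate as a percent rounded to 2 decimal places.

15.61%

The 14-period growth factor is 31,500/11,000 = 2.86364.
r/2 = 2.86364^(1/14) − 1 ≈ 0.0780453, so r ≈ 2·0.0780453 = 15.60905%.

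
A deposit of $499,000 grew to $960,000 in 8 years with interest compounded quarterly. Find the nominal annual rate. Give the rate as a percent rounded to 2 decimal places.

8.26%

The 32-period growth factor is 960,000/499,000 = 1.92385.
r/4 = 1.92385^(1/32) − 1 ≈ 0.0206582, so r ≈ 4·0.0206582 = 8.26328%.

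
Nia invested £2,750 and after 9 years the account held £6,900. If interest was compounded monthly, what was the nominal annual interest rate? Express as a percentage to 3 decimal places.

10.265%

The 108-period growth factor is 6,900/2,750 = 2.50909.
r/12 = 2.50909^(1/108) − 1 ≈ 0.00855416, so r ≈ 12·0.00855416 = 10.26499%.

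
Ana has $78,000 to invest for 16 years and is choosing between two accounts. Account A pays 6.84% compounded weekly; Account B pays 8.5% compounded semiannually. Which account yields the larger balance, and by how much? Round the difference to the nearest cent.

Account B, by $62,631.49

A: (1 + 0.0684/52)^832 ≈ 2.98524210903, so 78,000 × 2.98524210903 ≈ 232,848.8845.
B: (1 + 0.0425)^32 ≈ 3.78820991701, so 78,000 × 3.78820991701 ≈ 295,480.3735.
Difference ≈ 62,631.4890 in favor of B.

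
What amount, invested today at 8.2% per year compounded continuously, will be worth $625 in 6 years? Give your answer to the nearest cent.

P = A·e^(−rt) = 625·e^(−0.492).
e^(−0.492) ≈ 0.611402366, so P ≈ 382.1265.

$382.13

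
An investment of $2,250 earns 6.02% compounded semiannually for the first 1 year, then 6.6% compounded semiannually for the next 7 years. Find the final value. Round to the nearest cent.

Phase 1: 2,250·(1 + 0.0301)^2 ≈ 2,387.4885.
Phase 2: 2,387.4885·(1 + 0.033)^14 ≈ 3,761.3677.

$3,761.37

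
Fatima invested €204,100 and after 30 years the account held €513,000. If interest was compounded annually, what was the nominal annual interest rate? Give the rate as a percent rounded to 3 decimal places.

(1 + r)^30 = 513,000/204,100 = 2.51347.
1 + r = 2.51347^(1/30) ≈ 1.031199, so r ≈ 0.031199.
r ≈ 3.11990%.

3.120%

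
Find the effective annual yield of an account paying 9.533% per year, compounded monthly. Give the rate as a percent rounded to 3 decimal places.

9.961%

EAR = (1 + 9.533%/12)^12 − 1 = (1 + 0.00794417)^12 − 1.
(1 + 0.00794417)^12 ≈ 1.099608, so EAR ≈ 9.96075%.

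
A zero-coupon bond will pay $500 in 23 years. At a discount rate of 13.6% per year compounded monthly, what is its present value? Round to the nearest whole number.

$22

Periodic rate = 13.6%/12 = 0.0113333; 276 periods.
P = 500/(1 + 0.136/12)^276 ≈ 500/22.430182 ≈ 22.2914.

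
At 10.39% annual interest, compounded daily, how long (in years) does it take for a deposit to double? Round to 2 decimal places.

6.67 years

(1 + 0.000284658)^(365t) = 2.
365t = ln 2 / ln(1 + 0.000284658) ≈ 0.69315/0.000284617 ≈ 2435.3679.
t ≈ 6.6722.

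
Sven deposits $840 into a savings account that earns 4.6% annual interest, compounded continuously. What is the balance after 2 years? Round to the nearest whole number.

$921

A = P·e^(rt) = 840·e^(0.046·2) = 840·e^0.092.
e^0.092 ≈ 1.09636482, so A ≈ 920.9465.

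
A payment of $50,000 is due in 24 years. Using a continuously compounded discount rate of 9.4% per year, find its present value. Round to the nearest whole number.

P = A·e^(−rt) = 50,000·e^(−2.256).
e^(−2.256) ≈ 0.10476872261, so P ≈ 5,238.4361.

$5,238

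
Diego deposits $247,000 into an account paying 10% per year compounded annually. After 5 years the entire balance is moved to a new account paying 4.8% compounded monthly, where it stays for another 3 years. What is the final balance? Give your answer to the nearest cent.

$459,276.31

After 5 years at 10%: 247,000 × 1.61051 ≈ 397,795.9700.
Then 3 years at 4.8%: 397,795.9700 × 1.15455243384 ≈ 459,276.3053.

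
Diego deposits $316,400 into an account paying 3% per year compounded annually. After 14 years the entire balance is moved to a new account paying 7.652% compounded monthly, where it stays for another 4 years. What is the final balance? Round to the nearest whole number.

After 14 years at 3%: 316,400 × 1.51258972486 ≈ 478,583.3889.
Then 4 years at 7.652%: 478,583.3889 × 1.35677185718 ≈ 649,328.4734.

$649,328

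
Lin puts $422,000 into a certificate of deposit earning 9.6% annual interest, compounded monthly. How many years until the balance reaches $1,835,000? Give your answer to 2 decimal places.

We need (1 + 0.008)^(12t) = 4.3483, so 12t = ln 4.3483 / ln 1.008 ≈ 184.4582.
t ≈ 184.4582/12 = 15.3715 years.

15.37 years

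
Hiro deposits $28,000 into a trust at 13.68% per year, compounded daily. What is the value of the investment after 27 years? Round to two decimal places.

Periodic rate = 13.68%/365 = 0.000374795; periods = 365·27 = 9855.
A = 28,000·(1 + 0.1368/365)^9855 ≈ 28,000·40.1614669509 ≈ 1,124,521.0746.

$1,124,521.07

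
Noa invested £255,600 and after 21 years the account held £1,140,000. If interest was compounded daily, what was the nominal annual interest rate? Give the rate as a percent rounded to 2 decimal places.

7.12%

(1 + r/365)^7665 = 1,140,000/255,600 = 4.46009.
1 + r/365 = 4.46009^(1/7665) ≈ 1.000195, so r/365 ≈ 0.000195084.
r ≈ 365·0.000195084 = 7.12055%.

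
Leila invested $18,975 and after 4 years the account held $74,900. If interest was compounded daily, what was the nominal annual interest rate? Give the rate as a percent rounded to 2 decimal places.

34.34%

The 1460-period growth factor is 74,900/18,975 = 3.9473.
r/365 = 3.9473^(1/1460) − 1 ≈ 0.000940875, so r ≈ 365·0.000940875 = 34.34193%.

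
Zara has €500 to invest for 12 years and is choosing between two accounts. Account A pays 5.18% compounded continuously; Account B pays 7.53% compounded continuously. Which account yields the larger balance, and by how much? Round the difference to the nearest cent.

Account B, by €303.28

Account A growth factor: e^(0.0518·12) = e^0.6216 ≈ 1.86190471; balance ≈ 930.9524.
Account B growth factor: e^(0.0753·12) = e^0.9036 ≈ 2.46847364; balance ≈ 1,234.2368.
Account B is larger by 303.2845.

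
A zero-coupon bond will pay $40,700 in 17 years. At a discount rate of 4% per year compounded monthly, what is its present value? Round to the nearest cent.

Periodic rate = 4%/12 = 0.00333333; 204 periods.
P = 40,700/(1 + 0.04/12)^204 ≈ 40,700/1.9716468912 ≈ 20,642.6415.

$20,642.64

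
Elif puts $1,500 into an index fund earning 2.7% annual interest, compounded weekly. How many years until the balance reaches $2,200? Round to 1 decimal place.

14.2 years

(1 + 0.000519231)^(52t) = 2,200/1,500 = 1.4667.
52t·ln(1 + 0.000519231) = ln(1.4667); 52t = 0.38299/0.000519096 ≈ 737.8062.
t ≈ 14.1886 years.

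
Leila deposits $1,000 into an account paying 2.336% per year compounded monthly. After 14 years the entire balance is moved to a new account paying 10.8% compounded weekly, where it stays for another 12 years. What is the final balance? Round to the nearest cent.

$5,060.06

After 14 years at 2.336%: 1,000 × 1.38641613 ≈ 1,386.4161.
Then 12 years at 10.8%: 1,386.4161 × 3.6497403 ≈ 5,060.0588.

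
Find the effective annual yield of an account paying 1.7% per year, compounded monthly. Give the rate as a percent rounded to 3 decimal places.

EAR = (1 + 1.7%/12)^12 − 1 = (1 + 0.00141667)^12 − 1.
(1 + 0.00141667)^12 ≈ 1.017133, so EAR ≈ 1.71331%.

1.713%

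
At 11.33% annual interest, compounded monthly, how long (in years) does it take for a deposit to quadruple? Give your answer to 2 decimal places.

12.29 years

(1 + 0.00944167)^(12t) = 4.
12t = ln 4 / ln(1 + 0.00944167) ≈ 1.3863/0.00939737 ≈ 147.5194.
t ≈ 12.2933.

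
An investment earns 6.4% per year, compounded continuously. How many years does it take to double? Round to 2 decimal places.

e^(0.064t) = 2, so 0.064t = ln 2 ≈ 0.69315.
t ≈ 0.69315/0.064 ≈ 10.8304.

10.83 years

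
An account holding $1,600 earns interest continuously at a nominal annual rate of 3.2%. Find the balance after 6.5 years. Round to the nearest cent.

A = P·e^(rt) = 1,600·e^(0.032·6.5) = 1,600·e^0.208.
e^0.208 ≈ 1.23121317, so A ≈ 1,969.9411.

$1,969.94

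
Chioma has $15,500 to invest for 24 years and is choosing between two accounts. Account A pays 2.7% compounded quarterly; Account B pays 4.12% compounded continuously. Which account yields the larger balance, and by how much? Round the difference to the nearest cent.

Account A growth factor: (1 + 0.00675)^96 ≈ 1.9075559054; balance ≈ 29,567.1165.
Account B growth factor: e^(0.0412·24) = e^0.9888 ≈ 2.6880069279; balance ≈ 41,664.1074.
Account B is larger by 12,096.9908.

Account B, by $12,096.99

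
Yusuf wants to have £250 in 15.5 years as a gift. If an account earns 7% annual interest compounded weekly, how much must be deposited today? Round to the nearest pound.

£85

Growth factor = (1 + 0.07/52)^806 ≈ 2.9572813.
P = 250/2.9572813 ≈ 84.5371.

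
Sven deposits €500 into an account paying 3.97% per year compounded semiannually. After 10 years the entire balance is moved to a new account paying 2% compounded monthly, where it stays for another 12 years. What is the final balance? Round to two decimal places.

€941.54

After 10 years at 3.97%: 500 × 1.48158306 ≈ 740.7915.
Then 12 years at 2%: 740.7915 × 1.27099521 ≈ 941.5425.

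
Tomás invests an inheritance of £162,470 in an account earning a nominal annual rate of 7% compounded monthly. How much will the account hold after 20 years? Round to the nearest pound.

Periodic rate = 7%/12 = 0.00583333; periods = 12·20 = 240.
A = 162,470·(1 + 0.07/12)^240 ≈ 162,470·4.03873884898 ≈ 656,173.9008.

£656,174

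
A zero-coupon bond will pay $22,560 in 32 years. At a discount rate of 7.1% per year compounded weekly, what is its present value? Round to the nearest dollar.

$2,330

Growth factor = (1 + 0.071/52)^1664 ≈ 9.6837607543.
P = 22,560/9.6837607543 ≈ 2,329.6734.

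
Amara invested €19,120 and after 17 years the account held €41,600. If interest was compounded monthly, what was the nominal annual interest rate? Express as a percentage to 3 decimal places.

4.581%

The 204-period growth factor is 41,600/19,120 = 2.17573.
r/12 = 2.17573^(1/204) − 1 ≈ 0.00381788, so r ≈ 12·0.00381788 = 4.58146%.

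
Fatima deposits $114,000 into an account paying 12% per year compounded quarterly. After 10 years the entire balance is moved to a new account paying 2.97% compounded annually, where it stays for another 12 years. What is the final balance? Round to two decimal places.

After 10 years at 12%: 114,000 × 3.262037792 ≈ 371,872.3083.
Then 12 years at 2.97%: 371,872.3083 × 1.42078562003 ≈ 528,350.8281.

$528,350.83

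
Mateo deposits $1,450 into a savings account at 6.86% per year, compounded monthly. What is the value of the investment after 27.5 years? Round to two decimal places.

$9,513.31

Growth factor = (1 + 0.0686/12)^330 ≈ 6.56090281.
A ≈ 1,450 × 6.56090281 ≈ 9,513.3091.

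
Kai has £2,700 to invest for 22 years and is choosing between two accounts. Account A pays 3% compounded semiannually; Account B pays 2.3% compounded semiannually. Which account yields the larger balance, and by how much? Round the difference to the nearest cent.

Account A, by £732.97

Account A growth factor: (1 + 0.015)^44 ≈ 1.925333019; balance ≈ 5,198.3992.
Account B growth factor: (1 + 0.0115)^44 ≈ 1.653861101; balance ≈ 4,465.4250.
Account A is larger by 732.9742.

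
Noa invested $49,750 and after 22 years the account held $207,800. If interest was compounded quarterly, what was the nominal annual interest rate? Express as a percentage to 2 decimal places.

6.55%

The 88-period growth factor is 207,800/49,750 = 4.17688.
r/4 = 4.17688^(1/88) − 1 ≈ 0.0163777, so r ≈ 4·0.0163777 = 6.55109%.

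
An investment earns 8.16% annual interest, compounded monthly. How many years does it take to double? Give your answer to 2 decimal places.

8.52 years

(1 + 0.0068)^(12t) = 2.
12t = ln 2 / ln(1 + 0.0068) ≈ 0.69315/0.00677698 ≈ 102.2796.
t ≈ 8.5233.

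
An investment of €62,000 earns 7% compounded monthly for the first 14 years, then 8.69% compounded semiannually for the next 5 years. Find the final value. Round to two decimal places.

€252,046.21

After 14 years at 7%: 62,000 × 2.6568806163 ≈ 164,726.5982.
Then 5 years at 8.69%: 164,726.5982 × 1.53008808736 ≈ 252,046.2056.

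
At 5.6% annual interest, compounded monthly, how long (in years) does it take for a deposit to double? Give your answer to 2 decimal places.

(1 + 0.00466667)^(12t) = 2.
12t = ln 2 / ln(1 + 0.00466667) ≈ 0.69315/0.00465581 ≈ 148.8778.
t ≈ 12.4065.

12.41 years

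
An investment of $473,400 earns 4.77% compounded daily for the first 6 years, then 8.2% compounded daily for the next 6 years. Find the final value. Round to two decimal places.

After 6 years at 4.77%: 473,400 × 1.331333805011 ≈ 630,253.4233.
Then 6 years at 8.2%: 630,253.4233 × 1.63549374345 ≈ 1,030,775.5306.

$1,030,775.53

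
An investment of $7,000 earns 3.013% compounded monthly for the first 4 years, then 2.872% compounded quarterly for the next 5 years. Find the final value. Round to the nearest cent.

$9,109.94

Phase 1: 7,000·(1 + 0.03013/12)^48 ≈ 7,895.3904.
Phase 2: 7,895.3904·(1 + 0.00718)^20 ≈ 9,109.9391.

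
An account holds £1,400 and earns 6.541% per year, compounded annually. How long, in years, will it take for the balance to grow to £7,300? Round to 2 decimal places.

26.06 years

We need (1 + 0.06541)^t = 5.2143, so t = ln 5.2143 / ln 1.06541 ≈ 26.0639.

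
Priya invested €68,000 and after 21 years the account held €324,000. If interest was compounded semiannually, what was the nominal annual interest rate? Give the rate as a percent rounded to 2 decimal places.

7.57%

The 42-period growth factor is 324,000/68,000 = 4.76471.
r/2 = 4.76471^(1/42) − 1 ≈ 0.0378718, so r ≈ 2·0.0378718 = 7.57436%.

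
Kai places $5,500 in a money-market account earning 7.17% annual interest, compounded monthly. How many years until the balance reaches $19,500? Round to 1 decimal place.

We need (1 + 0.005975)^(12t) = 3.5455, so 12t = ln 3.5455 / ln 1.005975 ≈ 212.4592.
t ≈ 212.4592/12 = 17.7049 years.

17.7 years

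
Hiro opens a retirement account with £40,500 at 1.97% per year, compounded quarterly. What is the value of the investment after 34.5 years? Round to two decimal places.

£79,780.87

Growth factor = (1 + 0.004925)^138 ≈ 1.9698981419.
A ≈ 40,500 × 1.9698981419 ≈ 79,780.8747.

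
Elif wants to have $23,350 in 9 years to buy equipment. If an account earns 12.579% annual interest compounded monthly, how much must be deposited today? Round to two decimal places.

$7,571.41

Growth factor = (1 + 0.0104825)^108 ≈ 3.0839692093.
P = 23,350/3.0839692093 ≈ 7,571.4115.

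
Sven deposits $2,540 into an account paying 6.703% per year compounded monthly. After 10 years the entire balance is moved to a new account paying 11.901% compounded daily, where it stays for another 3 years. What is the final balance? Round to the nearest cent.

Phase 1: 2,540·(1 + 0.06703/12)^120 ≈ 4,955.9998.
Phase 2: 4,955.9998·(1 + 0.11901/365)^1095 ≈ 7,082.1019.

$7,082.10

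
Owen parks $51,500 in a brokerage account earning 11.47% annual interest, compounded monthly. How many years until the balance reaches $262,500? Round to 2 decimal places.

(1 + 0.00955833)^(12t) = 262,500/51,500 = 5.0971.
12t·ln(1 + 0.00955833) = ln(5.0971); 12t = 1.6287/0.00951294 ≈ 171.2056.
t ≈ 14.2671 years.

14.27 years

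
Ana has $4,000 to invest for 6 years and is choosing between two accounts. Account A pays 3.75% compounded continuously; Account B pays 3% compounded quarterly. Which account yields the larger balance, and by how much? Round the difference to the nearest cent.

Account A, by $223.64

Account A growth factor: e^(0.0375·6) = e^0.225 ≈ 1.252322716; balance ≈ 5,009.2909.
Account B growth factor: (1 + 0.0075)^24 ≈ 1.196413529; balance ≈ 4,785.6541.
Account A is larger by 223.6367.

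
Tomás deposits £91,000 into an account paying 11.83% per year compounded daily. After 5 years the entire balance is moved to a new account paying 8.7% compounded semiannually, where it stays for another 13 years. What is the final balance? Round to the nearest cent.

Phase 1: 91,000·(1 + 0.1183/365)^1825 ≈ 164,393.6196.
Phase 2: 164,393.6196·(1 + 0.0435)^26 ≈ 497,380.4905.

£497,380.49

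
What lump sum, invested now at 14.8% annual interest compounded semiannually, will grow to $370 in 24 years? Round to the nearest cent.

Growth factor = (1 + 0.074)^48 ≈ 30.7755275.
P = 370/30.7755275 ≈ 12.0225.

$12.02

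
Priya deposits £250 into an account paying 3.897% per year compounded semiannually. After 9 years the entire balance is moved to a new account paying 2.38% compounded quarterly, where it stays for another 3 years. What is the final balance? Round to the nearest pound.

After 9 years at 3.897%: 250 × 1.41532157 ≈ 353.8304.
Then 3 years at 2.38%: 353.8304 × 1.07378353 ≈ 379.9372.

£380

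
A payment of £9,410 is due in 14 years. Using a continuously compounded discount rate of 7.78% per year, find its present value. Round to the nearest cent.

P = A·e^(−rt) = 9,410·e^(−1.0892).
e^(−1.0892) ≈ 0.3364855745, so P ≈ 3,166.3293.

£3,166.33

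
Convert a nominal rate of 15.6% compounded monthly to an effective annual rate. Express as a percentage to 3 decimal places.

One year is 12 periods at 0.013 each: (1 + 0.013)^12 ≈ 1.167652.
EAR = 1.167652 − 1 ≈ 16.76518%.

16.765%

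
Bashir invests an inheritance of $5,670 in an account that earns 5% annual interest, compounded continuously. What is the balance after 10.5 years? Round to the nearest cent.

$9,584.90

A = P·e^(rt) = 5,670·e^(0.05·10.5) = 5,670·e^0.525.
e^0.525 ≈ 1.690458848, so A ≈ 9,584.9017.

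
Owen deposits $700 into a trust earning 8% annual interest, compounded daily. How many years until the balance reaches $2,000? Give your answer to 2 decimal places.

We need (1 + 0.000219178)^(365t) = 2.8571, so 365t = ln 2.8571 / ln 1.000219 ≈ 4790.3383.
t ≈ 4790.3383/365 = 13.1242 years.

13.12 years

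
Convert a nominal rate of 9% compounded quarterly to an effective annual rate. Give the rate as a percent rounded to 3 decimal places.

EAR = (1 + 9%/4)^4 − 1 = (1 + 0.0225)^4 − 1.
(1 + 0.0225)^4 ≈ 1.093083, so EAR ≈ 9.30833%.

9.308%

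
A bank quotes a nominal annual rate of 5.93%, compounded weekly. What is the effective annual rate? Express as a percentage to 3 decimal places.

6.106%

EAR = (1 + 5.93%/52)^52 − 1 = (1 + 0.00114038)^52 − 1.
(1 + 0.00114038)^52 ≈ 1.061058, so EAR ≈ 6.10577%.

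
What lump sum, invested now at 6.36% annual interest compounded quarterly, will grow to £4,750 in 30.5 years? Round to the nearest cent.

Growth factor = (1 + 0.0159)^122 ≈ 6.851996928.
P = 4,750/6.851996928 ≈ 693.2286.

£693.23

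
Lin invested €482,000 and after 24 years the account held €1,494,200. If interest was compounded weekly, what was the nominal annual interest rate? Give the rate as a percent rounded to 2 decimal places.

4.72%

The 1248-period growth factor is 1,494,200/482,000 = 3.1.
r/52 = 3.1^(1/1248) − 1 ≈ 0.000906983, so r ≈ 52·0.000906983 = 4.71631%.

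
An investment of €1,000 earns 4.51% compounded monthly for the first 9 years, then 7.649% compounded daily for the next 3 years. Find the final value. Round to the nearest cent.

€1,886.24

Phase 1: 1,000·(1 + 0.0451/12)^108 ≈ 1,499.5111.
Phase 2: 1,499.5111·(1 + 0.07649/365)^1095 ≈ 1,886.2394.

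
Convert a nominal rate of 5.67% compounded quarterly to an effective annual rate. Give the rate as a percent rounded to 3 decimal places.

One year is 4 periods at 0.014175 each: (1 + 0.014175)^4 ≈ 1.057917.
EAR = 1.057917 − 1 ≈ 5.79170%.

5.792%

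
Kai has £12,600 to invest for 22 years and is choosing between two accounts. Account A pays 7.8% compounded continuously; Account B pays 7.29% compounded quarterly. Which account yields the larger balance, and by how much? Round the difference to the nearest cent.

Account A growth factor: e^(0.078·22) = e^1.716 ≈ 5.5622349671; balance ≈ 70,084.1606.
Account B growth factor: (1 + 0.018225)^88 ≈ 4.9006142184; balance ≈ 61,747.7392.
Account A is larger by 8,336.4214.

Account A, by £8,336.42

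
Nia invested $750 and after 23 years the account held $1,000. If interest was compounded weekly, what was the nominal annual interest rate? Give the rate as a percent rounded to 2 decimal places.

1.25%

(1 + r/52)^1196 = 1,000/750 = 1.33333.
1 + r/52 = 1.33333^(1/1196) ≈ 1.000241, so r/52 ≈ 0.000240566.
r ≈ 52·0.000240566 = 1.25094%.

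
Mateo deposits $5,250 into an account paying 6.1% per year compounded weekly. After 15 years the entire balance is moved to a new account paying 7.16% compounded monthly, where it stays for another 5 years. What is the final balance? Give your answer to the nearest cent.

$18,720.67

Phase 1: 5,250·(1 + 0.061/52)^780 ≈ 13,101.0426.
Phase 2: 13,101.0426·(1 + 0.0716/12)^60 ≈ 18,720.6653.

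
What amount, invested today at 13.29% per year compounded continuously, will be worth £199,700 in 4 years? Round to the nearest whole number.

P = A·e^(−rt) = 199,700·e^(−0.5316).
e^(−0.5316) ≈ 0.58766395474, so P ≈ 117,356.4918.

£117,356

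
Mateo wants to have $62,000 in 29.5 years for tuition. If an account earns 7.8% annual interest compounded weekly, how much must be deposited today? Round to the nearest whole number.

Periodic rate = 7.8%/52 = 0.0015; 1534 periods.
P = 62,000/(1 + 0.0015)^1534 ≈ 62,000/9.9669634992 ≈ 6,220.5505.

$6,221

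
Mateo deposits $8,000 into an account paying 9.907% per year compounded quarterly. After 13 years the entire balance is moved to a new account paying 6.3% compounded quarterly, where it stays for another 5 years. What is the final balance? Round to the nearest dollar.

$39,025

Phase 1: 8,000·(1 + 0.0247675)^52 ≈ 28,550.1142.
Phase 2: 28,550.1142·(1 + 0.01575)^20 ≈ 39,025.1400.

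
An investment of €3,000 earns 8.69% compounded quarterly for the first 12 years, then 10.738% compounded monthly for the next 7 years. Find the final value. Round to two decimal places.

Phase 1: 3,000·(1 + 0.021725)^48 ≈ 8,416.9397.
Phase 2: 8,416.9397·(1 + 0.10738/12)^84 ≈ 17,788.6957.

€17,788.70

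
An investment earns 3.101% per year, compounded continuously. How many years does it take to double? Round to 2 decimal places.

22.35 years

e^(0.03101t) = 2, so 0.03101t = ln 2 ≈ 0.69315.
t ≈ 0.69315/0.03101 ≈ 22.3524.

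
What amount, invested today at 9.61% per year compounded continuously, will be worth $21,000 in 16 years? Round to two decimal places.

P = A·e^(−rt) = 21,000·e^(−1.5376).
e^(−1.5376) ≈ 0.21489623398, so P ≈ 4,512.8209.

$4,512.82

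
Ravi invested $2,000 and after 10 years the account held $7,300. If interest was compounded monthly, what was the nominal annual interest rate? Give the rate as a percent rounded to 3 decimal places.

The 120-period growth factor is 7,300/2,000 = 3.65.
r/12 = 3.65^(1/120) − 1 ≈ 0.0108478, so r ≈ 12·0.0108478 = 13.01737%.

13.017%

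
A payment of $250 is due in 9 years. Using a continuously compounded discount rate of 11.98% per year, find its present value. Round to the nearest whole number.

$85

P = A·e^(−rt) = 250·e^(−1.0782).
e^(−1.0782) ≈ 0.340207348, so P ≈ 85.0518.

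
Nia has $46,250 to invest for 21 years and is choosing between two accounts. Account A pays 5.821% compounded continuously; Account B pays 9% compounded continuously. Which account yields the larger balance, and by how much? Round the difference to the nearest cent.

Account B, by $149,110.37

A: e^(0.05821·21) = e^1.22241 ≈ 3.39536070053, so 46,250 × 3.39536070053 ≈ 157,035.4324.
B: e^(0.09·21) = e^1.89 ≈ 6.61936868104, so 46,250 × 6.61936868104 ≈ 306,145.8015.
Difference ≈ 149,110.3691 in favor of B.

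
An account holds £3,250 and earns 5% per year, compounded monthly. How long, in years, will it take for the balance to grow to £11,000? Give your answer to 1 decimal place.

We need (1 + 0.00416667)^(12t) = 3.3846, so 12t = ln 3.3846 / ln 1.004167 ≈ 293.2269.
t ≈ 293.2269/12 = 24.4356 years.

24.4 years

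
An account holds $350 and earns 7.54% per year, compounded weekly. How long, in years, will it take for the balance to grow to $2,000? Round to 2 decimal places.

(1 + 0.00145)^(52t) = 2,000/350 = 5.7143.
52t·ln(1 + 0.00145) = ln(5.7143); 52t = 1.743/0.00144895 ≈ 1202.9191.
t ≈ 23.1331 years.

23.13 years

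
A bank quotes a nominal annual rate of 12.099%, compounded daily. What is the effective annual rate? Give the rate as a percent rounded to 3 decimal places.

12.859%

One year is 365 periods at 0.000331479 each: (1 + 0.000331479)^365 ≈ 1.128591.
EAR = 1.128591 − 1 ≈ 12.85910%.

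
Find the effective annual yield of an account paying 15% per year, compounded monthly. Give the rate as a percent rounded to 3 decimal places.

16.075%

One year is 12 periods at 0.0125 each: (1 + 0.0125)^12 ≈ 1.160755.
EAR = 1.160755 − 1 ≈ 16.07545%.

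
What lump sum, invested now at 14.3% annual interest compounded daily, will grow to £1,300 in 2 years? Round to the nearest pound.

£977

Periodic rate = 14.3%/365 = 0.000391781; 730 periods.
P = 1,300/(1 + 0.143/365)^730 ≈ 1,300/1.331017903 ≈ 976.6961.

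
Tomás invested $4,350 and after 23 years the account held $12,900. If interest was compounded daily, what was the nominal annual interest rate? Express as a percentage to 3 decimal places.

4.727%

The 8395-period growth factor is 12,900/4,350 = 2.96552.
r/365 = 2.96552^(1/8395) − 1 ≈ 0.000129496, so r ≈ 365·0.000129496 = 4.72662%.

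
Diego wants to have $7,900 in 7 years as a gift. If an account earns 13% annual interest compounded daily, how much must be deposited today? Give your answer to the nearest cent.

$3,180.46

Periodic rate = 13%/365 = 0.000356164; 2555 periods.
P = 7,900/(1 + 0.13/365)^2555 ≈ 7,900/2.483920065 ≈ 3,180.4566.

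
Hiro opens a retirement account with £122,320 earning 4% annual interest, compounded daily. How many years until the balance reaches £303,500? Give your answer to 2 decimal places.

22.72 years

(1 + 0.000109589)^(365t) = 303,500/122,320 = 2.4812.
365t·ln(1 + 0.000109589) = ln(2.4812); 365t = 0.90874/0.000109583 ≈ 8292.7164.
t ≈ 22.7198 years.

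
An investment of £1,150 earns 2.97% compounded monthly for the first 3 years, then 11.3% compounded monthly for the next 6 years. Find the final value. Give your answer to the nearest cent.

After 3 years at 2.97%: 1,150 × 1.093069639 ≈ 1,257.0301.
Then 6 years at 11.3%: 1,257.0301 × 1.963694504 ≈ 2,468.4231.

£2,468.42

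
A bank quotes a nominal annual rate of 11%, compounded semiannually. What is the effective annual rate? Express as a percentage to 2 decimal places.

One year is 2 periods at 0.055 each: (1 + 0.055)^2 ≈ 1.113025.
EAR = 1.113025 − 1 ≈ 11.30250%.

11.30%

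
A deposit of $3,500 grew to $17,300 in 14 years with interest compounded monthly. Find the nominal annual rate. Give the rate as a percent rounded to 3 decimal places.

11.468%

The 168-period growth factor is 17,300/3,500 = 4.94286.
r/12 = 4.94286^(1/168) − 1 ≈ 0.00955695, so r ≈ 12·0.00955695 = 11.46834%.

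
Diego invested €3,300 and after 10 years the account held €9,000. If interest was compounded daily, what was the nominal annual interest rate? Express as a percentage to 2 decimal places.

(1 + r/365)^3650 = 9,000/3,300 = 2.72727.
1 + r/365 = 2.72727^(1/3650) ≈ 1.000275, so r/365 ≈ 0.000274915.
r ≈ 365·0.000274915 = 10.03440%.

10.03%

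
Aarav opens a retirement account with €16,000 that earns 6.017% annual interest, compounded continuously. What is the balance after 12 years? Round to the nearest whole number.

€32,938

A = P·e^(rt) = 16,000·e^(0.06017·12) = 16,000·e^0.72204.
e^0.72204 ≈ 2.0586285322, so A ≈ 32,938.0565.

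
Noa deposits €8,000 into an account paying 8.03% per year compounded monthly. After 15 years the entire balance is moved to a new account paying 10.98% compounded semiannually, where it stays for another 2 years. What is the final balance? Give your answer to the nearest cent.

After 15 years at 8.03%: 8,000 × 3.3217369789 ≈ 26,573.8958.
Then 2 years at 10.98%: 26,573.8958 × 1.2383550209 ≈ 32,907.9173.

€32,907.92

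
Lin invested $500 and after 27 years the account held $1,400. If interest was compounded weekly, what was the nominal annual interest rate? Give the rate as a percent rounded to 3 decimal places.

3.815%

(1 + r/52)^1404 = 1,400/500 = 2.8.
1 + r/52 = 2.8^(1/1404) ≈ 1.000734, so r/52 ≈ 0.000733616.
r ≈ 52·0.000733616 = 3.81480%.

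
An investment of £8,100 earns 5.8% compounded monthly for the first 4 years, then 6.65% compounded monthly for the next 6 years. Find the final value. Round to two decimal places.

Phase 1: 8,100·(1 + 0.058/12)^48 ≈ 10,209.3625.
Phase 2: 10,209.3625·(1 + 0.0665/12)^72 ≈ 15,198.6058.

£15,198.61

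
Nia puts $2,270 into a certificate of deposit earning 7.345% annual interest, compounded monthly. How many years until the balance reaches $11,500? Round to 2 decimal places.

22.16 years

(1 + 0.00612083)^(12t) = 11,500/2,270 = 5.0661.
12t·ln(1 + 0.00612083) = ln(5.0661); 12t = 1.6226/0.00610218 ≈ 265.8997.
t ≈ 22.1583 years.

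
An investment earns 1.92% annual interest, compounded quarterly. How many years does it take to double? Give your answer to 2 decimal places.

(1 + 0.0048)^(4t) = 2.
4t = ln 2 / ln(1 + 0.0048) ≈ 0.69315/0.00478852 ≈ 144.7520.
t ≈ 36.1880.

36.19 years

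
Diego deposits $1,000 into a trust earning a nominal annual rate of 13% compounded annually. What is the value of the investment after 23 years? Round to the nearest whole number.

$16,627

Annual rate = 13% = 0.13; years = 23.
A = 1,000·(1 + 0.13)^23 ≈ 1,000·16.626628766 ≈ 16,626.6288.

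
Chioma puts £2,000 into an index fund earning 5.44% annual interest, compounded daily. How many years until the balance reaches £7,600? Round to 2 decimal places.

24.54 years

We need (1 + 0.000149041)^(365t) = 3.8, so 365t = ln 3.8 / ln 1.000149 ≈ 8957.9357.
t ≈ 8957.9357/365 = 24.5423 years.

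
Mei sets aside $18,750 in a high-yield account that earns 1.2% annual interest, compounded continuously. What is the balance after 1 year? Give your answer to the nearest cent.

A = P·e^(rt) = 18,750·e^(0.012·1) = 18,750·e^0.012.
e^0.012 ≈ 1.0120722889, so A ≈ 18,976.3554.

$18,976.36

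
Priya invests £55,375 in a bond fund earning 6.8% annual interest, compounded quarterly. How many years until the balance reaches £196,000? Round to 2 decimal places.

18.75 years

We need (1 + 0.017)^(4t) = 3.5395, so 4t = ln 3.5395 / ln 1.017 ≈ 74.9824.
t ≈ 74.9824/4 = 18.7456 years.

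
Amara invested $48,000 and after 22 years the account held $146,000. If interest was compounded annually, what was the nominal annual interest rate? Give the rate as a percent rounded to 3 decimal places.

The 22-period growth factor is 146,000/48,000 = 3.04167.
r = 3.04167^(1/22) − 1 ≈ 0.0518641, i.e. 5.18641%.

5.186%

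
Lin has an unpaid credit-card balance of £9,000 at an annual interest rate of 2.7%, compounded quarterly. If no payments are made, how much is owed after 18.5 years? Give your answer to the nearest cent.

Growth factor = (1 + 0.00675)^74 ≈ 1.6451338282.
A ≈ 9,000 × 1.6451338282 ≈ 14,806.2045.

£14,806.20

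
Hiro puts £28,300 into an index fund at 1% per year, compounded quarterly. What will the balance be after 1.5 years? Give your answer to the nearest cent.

£28,727.16

Growth factor = (1 + 0.0025)^6 ≈ 1.0150940631.
A ≈ 28,300 × 1.0150940631 ≈ 28,727.1620.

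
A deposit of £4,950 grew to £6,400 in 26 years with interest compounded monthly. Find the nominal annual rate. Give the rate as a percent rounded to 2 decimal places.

(1 + r/12)^312 = 6,400/4,950 = 1.29293.
1 + r/12 = 1.29293^(1/312) ≈ 1.000824, so r/12 ≈ 0.00082377.
r ≈ 12·0.00082377 = 0.98852%.

0.99%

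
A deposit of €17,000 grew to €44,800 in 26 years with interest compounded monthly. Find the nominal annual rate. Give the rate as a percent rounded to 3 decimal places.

(1 + r/12)^312 = 44,800/17,000 = 2.63529.
1 + r/12 = 2.63529^(1/312) ≈ 1.003111, so r/12 ≈ 0.00311058.
r ≈ 12·0.00311058 = 3.73270%.

3.733%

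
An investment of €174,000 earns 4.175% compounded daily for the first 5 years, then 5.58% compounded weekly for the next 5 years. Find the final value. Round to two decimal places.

€283,338.92

Phase 1: 174,000·(1 + 0.04175/365)^1825 ≈ 214,389.2657.
Phase 2: 214,389.2657·(1 + 0.0558/52)^260 ≈ 283,338.9188.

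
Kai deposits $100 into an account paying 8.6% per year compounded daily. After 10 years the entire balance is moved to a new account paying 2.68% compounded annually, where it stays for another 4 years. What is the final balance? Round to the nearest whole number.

Phase 1: 100·(1 + 0.086/365)^3650 ≈ 236.2921.
Phase 2: 236.2921·(1 + 0.0268)^4 ≈ 262.6593.

$263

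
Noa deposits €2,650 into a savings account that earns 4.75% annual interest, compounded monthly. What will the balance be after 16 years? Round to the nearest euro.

Periodic rate = 4.75%/12 = 0.00395833; periods = 12·16 = 192.
A = 2,650·(1 + 0.0475/12)^192 ≈ 2,650·2.135070764 ≈ 5,657.9375.

€5,658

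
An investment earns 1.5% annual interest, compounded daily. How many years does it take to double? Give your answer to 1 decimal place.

46.2 years

(1 + 0.0000410959)^(365t) = 2.
365t = ln 2 / ln(1 + 0.0000410959) ≈ 0.69315/4.1095e-05 ≈ 16866.9280.
t ≈ 46.2108.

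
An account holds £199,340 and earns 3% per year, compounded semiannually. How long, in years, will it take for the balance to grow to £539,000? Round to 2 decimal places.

(1 + 0.015)^(2t) = 539,000/199,340 = 2.7039.
2t·ln(1 + 0.015) = ln(2.7039); 2t = 0.9947/0.0148886 ≈ 66.8097.
t ≈ 33.4048 years.

33.40 years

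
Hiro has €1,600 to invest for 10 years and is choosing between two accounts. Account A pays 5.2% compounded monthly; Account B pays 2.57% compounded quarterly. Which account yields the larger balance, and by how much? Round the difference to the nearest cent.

A: (1 + 0.052/12)^120 ≈ 1.680139083, so 1,600 × 1.680139083 ≈ 2,688.2225.
B: (1 + 0.006425)^40 ≈ 1.29198256, so 1,600 × 1.29198256 ≈ 2,067.1721.
Difference ≈ 621.0504 in favor of A.

Account A, by €621.05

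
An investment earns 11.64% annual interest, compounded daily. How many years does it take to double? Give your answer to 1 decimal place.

(1 + 0.000318904)^(365t) = 2.
365t = ln 2 / ln(1 + 0.000318904) ≈ 0.69315/0.000318853 ≈ 2173.8751.
t ≈ 5.9558.

6.0 years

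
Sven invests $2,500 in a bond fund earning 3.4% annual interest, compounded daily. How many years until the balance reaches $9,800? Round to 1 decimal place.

40.2 years

We need (1 + 0.0000931507)^(365t) = 3.92, so 365t = ln 3.92 / ln 1.000093 ≈ 14666.0787.
t ≈ 14666.0787/365 = 40.1810 years.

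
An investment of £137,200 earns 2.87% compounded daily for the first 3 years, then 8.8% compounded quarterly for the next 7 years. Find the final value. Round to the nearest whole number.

Phase 1: 137,200·(1 + 0.0287/365)^1095 ≈ 149,535.8750.
Phase 2: 149,535.8750·(1 + 0.022)^28 ≈ 275,023.9268.

£275,024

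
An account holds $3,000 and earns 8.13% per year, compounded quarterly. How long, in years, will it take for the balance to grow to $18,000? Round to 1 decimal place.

22.3 years

We need (1 + 0.020325)^(4t) = 6, so 4t = ln 6 / ln 1.020325 ≈ 89.0483.
t ≈ 89.0483/4 = 22.2621 years.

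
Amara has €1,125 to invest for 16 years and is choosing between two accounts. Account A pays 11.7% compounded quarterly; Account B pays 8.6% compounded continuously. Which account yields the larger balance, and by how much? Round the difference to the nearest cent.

Account A, by €2,666.23

Account A growth factor: (1 + 0.02925)^64 ≈ 6.329013803; balance ≈ 7,120.1405.
Account B growth factor: e^(0.086·16) = e^1.376 ≈ 3.959033778; balance ≈ 4,453.9130.
Account A is larger by 2,666.2275.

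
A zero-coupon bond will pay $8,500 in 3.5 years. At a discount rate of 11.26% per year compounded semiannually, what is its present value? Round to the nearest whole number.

$5,793

Periodic rate = 11.26%/2 = 0.0563; 7 periods.
P = 8,500/(1 + 0.0563)^7 ≈ 8,500/1.46727311 ≈ 5,793.0592.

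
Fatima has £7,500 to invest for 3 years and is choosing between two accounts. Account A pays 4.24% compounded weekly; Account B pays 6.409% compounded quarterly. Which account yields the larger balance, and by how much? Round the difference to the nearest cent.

Account A growth factor: (1 + 0.0424/52)^156 ≈ 1.135585265; balance ≈ 8,516.8895.
Account B growth factor: (1 + 0.0160225)^12 ≈ 1.210151956; balance ≈ 9,076.1397.
Account B is larger by 559.2502.

Account B, by £559.25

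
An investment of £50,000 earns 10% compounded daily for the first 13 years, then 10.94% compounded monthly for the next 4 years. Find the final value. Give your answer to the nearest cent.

£283,570.93

Phase 1: 50,000·(1 + 0.1/365)^4745 ≈ 183,432.1704.
Phase 2: 183,432.1704·(1 + 0.1094/12)^48 ≈ 283,570.9256.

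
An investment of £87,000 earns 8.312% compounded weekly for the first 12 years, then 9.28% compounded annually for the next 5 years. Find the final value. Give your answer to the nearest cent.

£367,332.65

After 12 years at 8.312%: 87,000 × 2.70917365424 ≈ 235,698.1079.
Then 5 years at 9.28%: 235,698.1079 × 1.55848788886 ≈ 367,332.6466.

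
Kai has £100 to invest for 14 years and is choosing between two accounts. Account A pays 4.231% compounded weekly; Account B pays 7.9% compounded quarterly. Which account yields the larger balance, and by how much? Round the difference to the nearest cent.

Account B, by £118.21

A: (1 + 0.04231/52)^728 ≈ 1.80777924, so 100 × 1.80777924 ≈ 180.7779.
B: (1 + 0.01975)^56 ≈ 2.98984024, so 100 × 2.98984024 ≈ 298.9840.
Difference ≈ 118.2061 in favor of B.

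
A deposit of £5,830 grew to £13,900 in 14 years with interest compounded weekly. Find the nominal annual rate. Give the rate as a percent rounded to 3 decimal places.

The 728-period growth factor is 13,900/5,830 = 2.38422.
r/52 = 2.38422^(1/728) − 1 ≈ 0.00119422, so r ≈ 52·0.00119422 = 6.20993%.

6.210%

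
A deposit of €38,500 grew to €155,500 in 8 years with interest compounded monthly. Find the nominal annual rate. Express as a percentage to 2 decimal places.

17.58%

The 96-period growth factor is 155,500/38,500 = 4.03896.
r/12 = 4.03896^(1/96) − 1 ≈ 0.0146478, so r ≈ 12·0.0146478 = 17.57733%.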